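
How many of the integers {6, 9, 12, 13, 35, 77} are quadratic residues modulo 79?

2

(6/79) = -1 → non-residue.
(9/79) = +1 → QR.
(12/79) = -1 → non-residue.
(13/79) = +1 → QR.
(35/79) = -1 → non-residue.
(77/79) = -1 → non-residue.
Total quadratic residues among the 6: 2.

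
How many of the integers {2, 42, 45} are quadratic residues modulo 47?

2

(2/47) = +1 → QR.
(42/47) = +1 → QR.
(45/47) = -1 → non-residue.
Total quadratic residues among the 3: 2.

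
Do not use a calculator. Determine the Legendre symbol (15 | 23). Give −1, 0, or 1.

Euler's criterion: (15/23) ≡ 15^11 (mod 23).
15^2 ≡ 18 (mod 23)
15^4 ≡ 2 (mod 23)
15^8 ≡ 4 (mod 23)
15^11 = 15^(8+2+1) ≡ 22 (mod 23).
Result is 22 ≡ −1, so (15/23) = −1.

-1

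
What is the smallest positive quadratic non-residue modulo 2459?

(2/2459) = −1, so 2 is the smallest positive non-residue mod 2459.

2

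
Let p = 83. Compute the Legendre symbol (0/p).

Top reduces to 0: gcd > 1, so the symbol is 0.

0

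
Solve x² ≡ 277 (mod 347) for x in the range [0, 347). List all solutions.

113, 234

Since 347 ≡ 3 (mod 4), a square root of 277 is 277^((347+1)/4) = 277^87 mod 347.
Repeated squaring: 277^2≡42, 277^4≡29, 277^8≡147, 277^16≡95, 277^32≡3, 277^64≡9 (mod 347).
277^87 = 277^(64+16+4+2+1) ≡ 113 (mod 347).
Check: 113² = 12769 ≡ 277 (mod 347). The two roots are 113 and 234.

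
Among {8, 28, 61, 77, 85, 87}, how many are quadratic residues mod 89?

(8/89) = +1 → QR.
(28/89) = -1 → non-residue.
(61/89) = -1 → non-residue.
(77/89) = -1 → non-residue.
(85/89) = +1 → QR.
(87/89) = +1 → QR.
Total quadratic residues among the 6: 3.

3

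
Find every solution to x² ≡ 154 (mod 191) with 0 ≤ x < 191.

66, 125

Since 191 ≡ 3 (mod 4), a square root of 154 is 154^((191+1)/4) = 154^48 mod 191.
Repeated squaring: 154^2≡32, 154^4≡69, 154^8≡177, 154^16≡5, 154^32≡25 (mod 191).
154^48 = 154^(32+16) ≡ 125 (mod 191).
Check: 125² = 15625 ≡ 154 (mod 191). The two roots are 66 and 125.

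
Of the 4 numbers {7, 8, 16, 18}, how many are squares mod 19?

(7/19) = +1 → QR.
(8/19) = -1 → non-residue.
(16/19) = +1 → QR.
(18/19) = -1 → non-residue.
Total quadratic residues among the 4: 2.

2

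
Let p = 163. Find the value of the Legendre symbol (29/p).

-1

Euler's criterion: (29/163) ≡ 29^81 (mod 163).
29^2 ≡ 26 (mod 163)
29^4 ≡ 24 (mod 163)
29^8 ≡ 87 (mod 163)
29^16 ≡ 71 (mod 163)
29^32 ≡ 151 (mod 163)
29^64 ≡ 144 (mod 163)
29^81 = 29^(64+16+1) ≡ 162 (mod 163).
Result is 162 ≡ −1, so (29/163) = −1.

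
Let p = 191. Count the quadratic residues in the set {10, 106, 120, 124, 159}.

2

(10/191) = +1 → QR.
(106/191) = -1 → non-residue.
(120/191) = +1 → QR.
(124/191) = -1 → non-residue.
(159/191) = -1 → non-residue.
Total quadratic residues among the 5: 2.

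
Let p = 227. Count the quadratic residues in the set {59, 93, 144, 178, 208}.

(59/227) = +1 → QR.
(93/227) = -1 → non-residue.
(144/227) = +1 → QR.
(178/227) = -1 → non-residue.
(208/227) = -1 → non-residue.
Total quadratic residues among the 5: 2.

2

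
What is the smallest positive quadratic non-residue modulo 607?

(2/607) = +1, so 2 is a residue.
(3/607) = −1, so 3 is the smallest positive non-residue mod 607.

3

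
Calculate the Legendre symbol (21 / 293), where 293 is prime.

1

Euler's criterion: (21/293) ≡ 21^146 (mod 293).
21^2 ≡ 148 (mod 293)
21^4 ≡ 222 (mod 293)
21^8 ≡ 60 (mod 293)
21^16 ≡ 84 (mod 293)
21^32 ≡ 24 (mod 293)
21^64 ≡ 283 (mod 293)
21^128 ≡ 100 (mod 293)
21^146 = 21^(128+16+2) ≡ 1 (mod 293).
Result is 1, so (21/293) = 1.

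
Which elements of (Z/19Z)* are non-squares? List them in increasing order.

2 3 8 10 12 13 14 15 18

Square k = 1,…,9 (k and 19−k give the same square):
1²=1, 2²=4, 3²=9, 4²=16, 5²≡6, 6²≡17, 7²≡11, 8²≡7, 9²≡5 (mod 19).
The residues are {1, 4, 5, 6, 7, 9, 11, 16, 17}; the non-residues are the remaining 9 nonzero classes.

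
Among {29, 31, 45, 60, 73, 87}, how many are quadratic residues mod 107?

2

(29/107) = +1 → QR.
(31/107) = -1 → non-residue.
(45/107) = -1 → non-residue.
(60/107) = -1 → non-residue.
(73/107) = -1 → non-residue.
(87/107) = +1 → QR.
Total quadratic residues among the 6: 2.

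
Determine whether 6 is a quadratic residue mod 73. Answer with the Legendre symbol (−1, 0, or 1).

1

Pull out 2: since 73 ≡ 1 (mod 8), (2/73) = +1.
Reciprocity: 3 ≡ 3 and 73 ≡ 1 (mod 4), so (3/73) = +(73/3).
Reduce top mod 3: now compute (1/3).
Reached (1/3) = 1. Collecting the sign flips along the way, the symbol is +1.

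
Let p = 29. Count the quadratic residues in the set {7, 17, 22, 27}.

2

(7/29) = +1 → QR.
(17/29) = -1 → non-residue.
(22/29) = +1 → QR.
(27/29) = -1 → non-residue.
Total quadratic residues among the 4: 2.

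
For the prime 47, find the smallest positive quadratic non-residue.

5

(2/47) = +1, so 2 is a residue.
(3/47) = +1, so 3 is a residue.
(4/47) = +1, so 4 is a residue.
(5/47) = −1, so 5 is the smallest positive non-residue mod 47.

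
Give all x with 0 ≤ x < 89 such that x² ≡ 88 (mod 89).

34, 55

89 ≡ 1 (mod 4), so we find a root by search.
Trying successive values, 34² = 1156 ≡ 88 (mod 89). The other root is 89 − 34 = 55.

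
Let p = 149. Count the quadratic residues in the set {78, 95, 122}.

1

(78/149) = -1 → non-residue.
(95/149) = +1 → QR.
(122/149) = -1 → non-residue.
Total quadratic residues among the 3: 1.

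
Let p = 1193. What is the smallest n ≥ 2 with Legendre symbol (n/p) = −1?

3

(2/1193) = +1, so 2 is a residue.
(3/1193) = −1, so 3 is the smallest positive non-residue mod 1193.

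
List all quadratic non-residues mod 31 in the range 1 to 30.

3,6,11,12,13,15,17,21,22,23,24,26,27,29,30

Square k = 1,…,15 (k and 31−k give the same square):
1²=1, 2²=4, 3²=9, 4²=16, 5²=25, 6²≡5, 7²≡18, 8²≡2, 9²≡19, 10²≡7, 11²≡28, 12²≡20, 13²≡14, 14²≡10, 15²≡8 (mod 31).
The residues are {1, 2, 4, 5, 7, 8, 9, 10, 14, 16, 18, 19, 20, 25, 28}; the non-residues are the remaining 15 nonzero classes.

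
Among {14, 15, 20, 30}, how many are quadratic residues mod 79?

(14/79) = -1 → non-residue.
(15/79) = -1 → non-residue.
(20/79) = +1 → QR.
(30/79) = -1 → non-residue.
Total quadratic residues among the 4: 1.

1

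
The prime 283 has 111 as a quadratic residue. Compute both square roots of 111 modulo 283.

66, 217

Since 283 ≡ 3 (mod 4), a square root of 111 is 111^((283+1)/4) = 111^71 mod 283.
Repeated squaring: 111^2≡152, 111^4≡181, 111^8≡216, 111^16≡244, 111^32≡106, 111^64≡199 (mod 283).
111^71 = 111^(64+4+2+1) ≡ 66 (mod 283).
Check: 66² = 4356 ≡ 111 (mod 283). The two roots are 66 and 217.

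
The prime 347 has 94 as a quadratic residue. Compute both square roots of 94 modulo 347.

Since 347 ≡ 3 (mod 4), a square root of 94 is 94^((347+1)/4) = 94^87 mod 347.
Repeated squaring: 94^2≡161, 94^4≡243, 94^8≡59, 94^16≡11, 94^32≡121, 94^64≡67 (mod 347).
94^87 = 94^(64+16+4+2+1) ≡ 326 (mod 347).
Check: 326² = 106276 ≡ 94 (mod 347). The two roots are 21 and 326.

21, 326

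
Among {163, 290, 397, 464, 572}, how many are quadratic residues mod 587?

5

(163/587) = +1 → QR.
(290/587) = +1 → QR.
(397/587) = +1 → QR.
(464/587) = +1 → QR.
(572/587) = +1 → QR.
Total quadratic residues among the 5: 5.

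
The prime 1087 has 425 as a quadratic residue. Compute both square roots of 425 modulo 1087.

407, 680

Since 1087 ≡ 3 (mod 4), a square root of 425 is 425^((1087+1)/4) = 425^272 mod 1087.
Repeated squaring: 425^2≡183, 425^4≡879, 425^8≡871, 425^16≡1002, 425^32≡703, 425^64≡711, 425^128≡66, 425^256≡8 (mod 1087).
425^272 = 425^(256+16) ≡ 407 (mod 1087).
Check: 407² = 165649 ≡ 425 (mod 1087). The two roots are 407 and 680.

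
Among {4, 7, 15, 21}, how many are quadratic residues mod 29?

(4/29) = +1 → QR.
(7/29) = +1 → QR.
(15/29) = -1 → non-residue.
(21/29) = -1 → non-residue.
Total quadratic residues among the 4: 2.

2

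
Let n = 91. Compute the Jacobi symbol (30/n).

Pull out 2: since 91 ≡ 3 (mod 8), (2/91) = -1.
Reciprocity: 15 ≡ 3 and 91 ≡ 3 (mod 4), so (15/91) = −(91/15).
Reduce top mod 15: now compute (1/15).
Reached (1/15) = 1. Collecting the sign flips along the way, the symbol is +1.

1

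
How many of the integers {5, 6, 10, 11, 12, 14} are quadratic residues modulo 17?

0

(5/17) = -1 → non-residue.
(6/17) = -1 → non-residue.
(10/17) = -1 → non-residue.
(11/17) = -1 → non-residue.
(12/17) = -1 → non-residue.
(14/17) = -1 → non-residue.
Total quadratic residues among the 6: 0.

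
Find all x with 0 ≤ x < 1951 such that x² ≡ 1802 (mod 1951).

Since 1951 ≡ 3 (mod 4), a square root of 1802 is 1802^((1951+1)/4) = 1802^488 mod 1951.
Repeated squaring: 1802^2≡740, 1802^4≡1320, 1802^8≡157, 1802^16≡1237, 1802^32≡585, 1802^64≡800, 1802^128≡72, 1802^256≡1282 (mod 1951).
1802^488 = 1802^(256+128+64+32+8) ≡ 1764 (mod 1951).
Check: 1764² = 3111696 ≡ 1802 (mod 1951). The two roots are 187 and 1764.

187, 1764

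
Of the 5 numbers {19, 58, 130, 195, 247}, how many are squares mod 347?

(19/347) = -1 → non-residue.
(58/347) = -1 → non-residue.
(130/347) = +1 → QR.
(195/347) = -1 → non-residue.
(247/347) = -1 → non-residue.
Total quadratic residues among the 5: 1.

1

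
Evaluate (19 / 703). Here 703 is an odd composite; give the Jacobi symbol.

0

Reciprocity: 19 ≡ 3 and 703 ≡ 3 (mod 4), so (19/703) = −(703/19).
Reduce top mod 19: now compute (0/19).
Top reduces to 0: gcd > 1, so the symbol is 0.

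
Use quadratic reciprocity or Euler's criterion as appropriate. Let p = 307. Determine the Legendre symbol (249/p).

-1

Reciprocity: 249 ≡ 1 and 307 ≡ 3 (mod 4), so (249/307) = +(307/249).
Reduce top mod 249: now compute (58/249).
Pull out 2: since 249 ≡ 1 (mod 8), (2/249) = +1.
Reciprocity: 29 ≡ 1 and 249 ≡ 1 (mod 4), so (29/249) = +(249/29).
Reduce top mod 29: now compute (17/29).
Reciprocity: 17 ≡ 1 and 29 ≡ 1 (mod 4), so (17/29) = +(29/17).
Reduce top mod 17: now compute (12/17).
Pull out 2^2: since 17 ≡ 1 (mod 8), (2/17) = +1, so (2/17)^2 = +1.
Reciprocity: 3 ≡ 3 and 17 ≡ 1 (mod 4), so (3/17) = +(17/3).
Reduce top mod 3: now compute (2/3).
Pull out 2: since 3 ≡ 3 (mod 8), (2/3) = -1.
Reached (1/3) = 1. Collecting the sign flips along the way, the symbol is -1.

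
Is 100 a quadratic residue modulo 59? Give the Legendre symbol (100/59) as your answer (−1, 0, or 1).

First reduce: 100 ≡ 41 (mod 59).
Reciprocity: 41 ≡ 1 and 59 ≡ 3 (mod 4), so (41/59) = +(59/41).
Reduce top mod 41: now compute (18/41).
Pull out 2: since 41 ≡ 1 (mod 8), (2/41) = +1.
Reciprocity: 9 ≡ 1 and 41 ≡ 1 (mod 4), so (9/41) = +(41/9).
Reduce top mod 9: now compute (5/9).
Reciprocity: 5 ≡ 1 and 9 ≡ 1 (mod 4), so (5/9) = +(9/5).
Reduce top mod 5: now compute (4/5).
Pull out 2^2: since 5 ≡ 5 (mod 8), (2/5) = -1, so (2/5)^2 = +1.
Reached (1/5) = 1. Collecting the sign flips along the way, the symbol is +1.

1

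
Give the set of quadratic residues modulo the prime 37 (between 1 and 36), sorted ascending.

Square k = 1,…,18 (k and 37−k give the same square):
1²=1, 2²=4, 3²=9, 4²=16, 5²=25, 6²=36, 7²≡12, 8²≡27, 9²≡7, 10²≡26, 11²≡10, 12²≡33, 13²≡21, 14²≡11, 15²≡3, 16²≡34, 17²≡30, 18²≡28 (mod 37).
So the quadratic residues mod 37 are {1, 3, 4, 7, 9, 10, 11, 12, 16, 21, 25, 26, 27, 28, 30, 33, 34, 36}.

1 3 4 7 9 10 11 12 16 21 25 26 27 28 30 33 34 36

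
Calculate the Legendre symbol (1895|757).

First reduce: 1895 ≡ 381 (mod 757).
Reciprocity: 381 ≡ 1 and 757 ≡ 1 (mod 4), so (381/757) = +(757/381).
Reduce top mod 381: now compute (376/381).
Pull out 2^3: since 381 ≡ 5 (mod 8), (2/381) = -1, so (2/381)^3 = -1.
Reciprocity: 47 ≡ 3 and 381 ≡ 1 (mod 4), so (47/381) = +(381/47).
Reduce top mod 47: now compute (5/47).
Reciprocity: 5 ≡ 1 and 47 ≡ 3 (mod 4), so (5/47) = +(47/5).
Reduce top mod 5: now compute (2/5).
Pull out 2: since 5 ≡ 5 (mod 8), (2/5) = -1.
Reached (1/5) = 1. Collecting the sign flips along the way, the symbol is +1.

1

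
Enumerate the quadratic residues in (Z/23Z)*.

1 2 3 4 6 8 9 12 13 16 18

Square k = 1,…,11 (k and 23−k give the same square):
1²=1, 2²=4, 3²=9, 4²=16, 5²≡2, 6²≡13, 7²≡3, 8²≡18, 9²≡12, 10²≡8, 11²≡6 (mod 23).
So the quadratic residues mod 23 are {1, 2, 3, 4, 6, 8, 9, 12, 13, 16, 18}.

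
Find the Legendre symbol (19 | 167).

Euler's criterion: (19/167) ≡ 19^83 (mod 167).
19^2 ≡ 27 (mod 167)
19^4 ≡ 61 (mod 167)
19^8 ≡ 47 (mod 167)
19^16 ≡ 38 (mod 167)
19^32 ≡ 108 (mod 167)
19^64 ≡ 141 (mod 167)
19^83 = 19^(64+16+2+1) ≡ 1 (mod 167).
Result is 1, so (19/167) = 1.

1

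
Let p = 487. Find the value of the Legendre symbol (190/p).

-1

Pull out 2: since 487 ≡ 7 (mod 8), (2/487) = +1.
Reciprocity: 95 ≡ 3 and 487 ≡ 3 (mod 4), so (95/487) = −(487/95).
Reduce top mod 95: now compute (12/95).
Pull out 2^2: since 95 ≡ 7 (mod 8), (2/95) = +1, so (2/95)^2 = +1.
Reciprocity: 3 ≡ 3 and 95 ≡ 3 (mod 4), so (3/95) = −(95/3).
Reduce top mod 3: now compute (2/3).
Pull out 2: since 3 ≡ 3 (mod 8), (2/3) = -1.
Reached (1/3) = 1. Collecting the sign flips along the way, the symbol is -1.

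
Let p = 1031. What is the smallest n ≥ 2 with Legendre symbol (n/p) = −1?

(2/1031) = +1, so 2 is a residue.
(3/1031) = +1, so 3 is a residue.
(4/1031) = +1, so 4 is a residue.
(5/1031) = +1, so 5 is a residue.
(6/1031) = +1, so 6 is a residue.
(7/1031) = −1, so 7 is the smallest positive non-residue mod 1031.

7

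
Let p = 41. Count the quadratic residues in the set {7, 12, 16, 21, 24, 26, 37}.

(7/41) = -1 → non-residue.
(12/41) = -1 → non-residue.
(16/41) = +1 → QR.
(21/41) = +1 → QR.
(24/41) = -1 → non-residue.
(26/41) = -1 → non-residue.
(37/41) = +1 → QR.
Total quadratic residues among the 7: 3.

3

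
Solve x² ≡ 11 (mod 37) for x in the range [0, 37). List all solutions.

14, 23

37 ≡ 1 (mod 4), so we find a root by search.
Trying successive values, 14² = 196 ≡ 11 (mod 37). The other root is 37 − 14 = 23.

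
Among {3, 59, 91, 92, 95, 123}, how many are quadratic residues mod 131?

4

(3/131) = +1 → QR.
(59/131) = +1 → QR.
(91/131) = +1 → QR.
(92/131) = -1 → non-residue.
(95/131) = -1 → non-residue.
(123/131) = +1 → QR.
Total quadratic residues among the 6: 4.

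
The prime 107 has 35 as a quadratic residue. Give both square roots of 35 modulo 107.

28, 79

Since 107 ≡ 3 (mod 4), a square root of 35 is 35^((107+1)/4) = 35^27 mod 107.
Repeated squaring: 35^2≡48, 35^4≡57, 35^8≡39, 35^16≡23 (mod 107).
35^27 = 35^(16+8+2+1) ≡ 79 (mod 107).
Check: 79² = 6241 ≡ 35 (mod 107). The two roots are 28 and 79.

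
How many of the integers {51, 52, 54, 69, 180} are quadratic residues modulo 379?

3

(51/379) = +1 → QR.
(52/379) = -1 → non-residue.
(54/379) = +1 → QR.
(69/379) = -1 → non-residue.
(180/379) = +1 → QR.
Total quadratic residues among the 5: 3.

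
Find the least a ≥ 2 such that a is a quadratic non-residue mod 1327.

(2/1327) = +1, so 2 is a residue.
(3/1327) = −1, so 3 is the smallest positive non-residue mod 1327.

3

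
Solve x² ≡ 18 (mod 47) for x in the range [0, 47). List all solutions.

21, 26

Since 47 ≡ 3 (mod 4), a square root of 18 is 18^((47+1)/4) = 18^12 mod 47.
Repeated squaring: 18^2≡42, 18^4≡25, 18^8≡14 (mod 47).
18^12 = 18^(8+4) ≡ 21 (mod 47).
Check: 21² = 441 ≡ 18 (mod 47). The two roots are 21 and 26.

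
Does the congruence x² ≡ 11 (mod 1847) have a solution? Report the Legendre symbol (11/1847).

1

Reciprocity: 11 ≡ 3 and 1847 ≡ 3 (mod 4), so (11/1847) = −(1847/11).
Reduce top mod 11: now compute (10/11).
Pull out 2: since 11 ≡ 3 (mod 8), (2/11) = -1.
Reciprocity: 5 ≡ 1 and 11 ≡ 3 (mod 4), so (5/11) = +(11/5).
Reduce top mod 5: now compute (1/5).
Reached (1/5) = 1. Collecting the sign flips along the way, the symbol is +1.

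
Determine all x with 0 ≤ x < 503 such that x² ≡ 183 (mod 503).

Since 503 ≡ 3 (mod 4), a square root of 183 is 183^((503+1)/4) = 183^126 mod 503.
Repeated squaring: 183^2≡291, 183^4≡177, 183^8≡143, 183^16≡329, 183^32≡96, 183^64≡162 (mod 503).
183^126 = 183^(64+32+16+8+4+2) ≡ 85 (mod 503).
Check: 85² = 7225 ≡ 183 (mod 503). The two roots are 85 and 418.

85, 418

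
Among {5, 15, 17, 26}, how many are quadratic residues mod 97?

0

(5/97) = -1 → non-residue.
(15/97) = -1 → non-residue.
(17/97) = -1 → non-residue.
(26/97) = -1 → non-residue.
Total quadratic residues among the 4: 0.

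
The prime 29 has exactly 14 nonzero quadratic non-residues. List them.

Square k = 1,…,14 (k and 29−k give the same square):
1²=1, 2²=4, 3²=9, 4²=16, 5²=25, 6²≡7, 7²≡20, 8²≡6, 9²≡23, 10²≡13, 11²≡5, 12²≡28, 13²≡24, 14²≡22 (mod 29).
The residues are {1, 4, 5, 6, 7, 9, 13, 16, 20, 22, 23, 24, 25, 28}; the non-residues are the remaining 14 nonzero classes.

2,3,8,10,11,12,14,15,17,18,19,21,26,27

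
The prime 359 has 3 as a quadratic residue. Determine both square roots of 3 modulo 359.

Since 359 ≡ 3 (mod 4), a square root of 3 is 3^((359+1)/4) = 3^90 mod 359.
Repeated squaring: 3^2≡9, 3^4≡81, 3^8≡99, 3^16≡108, 3^32≡176, 3^64≡102 (mod 359).
3^90 = 3^(64+16+8+2) ≡ 196 (mod 359).
Check: 196² = 38416 ≡ 3 (mod 359). The two roots are 163 and 196.

163, 196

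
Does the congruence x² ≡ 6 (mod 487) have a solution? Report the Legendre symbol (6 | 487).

Euler's criterion: (6/487) ≡ 6^243 (mod 487).
6^2 ≡ 36 (mod 487)
6^4 ≡ 322 (mod 487)
6^8 ≡ 440 (mod 487)
6^16 ≡ 261 (mod 487)
6^32 ≡ 428 (mod 487)
6^64 ≡ 72 (mod 487)
6^128 ≡ 314 (mod 487)
6^243 = 6^(128+64+32+16+2+1) ≡ 486 (mod 487).
Result is 486 ≡ −1, so (6/487) = −1.

-1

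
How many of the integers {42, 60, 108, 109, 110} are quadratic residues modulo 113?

2

(42/113) = -1 → non-residue.
(60/113) = +1 → QR.
(108/113) = -1 → non-residue.
(109/113) = +1 → QR.
(110/113) = -1 → non-residue.
Total quadratic residues among the 5: 2.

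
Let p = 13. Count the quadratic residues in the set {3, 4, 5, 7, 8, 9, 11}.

3

(3/13) = +1 → QR.
(4/13) = +1 → QR.
(5/13) = -1 → non-residue.
(7/13) = -1 → non-residue.
(8/13) = -1 → non-residue.
(9/13) = +1 → QR.
(11/13) = -1 → non-residue.
Total quadratic residues among the 7: 3.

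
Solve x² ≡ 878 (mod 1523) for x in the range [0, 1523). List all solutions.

Since 1523 ≡ 3 (mod 4), a square root of 878 is 878^((1523+1)/4) = 878^381 mod 1523.
Repeated squaring: 878^2≡246, 878^4≡1119, 878^8≡255, 878^16≡1059, 878^32≡553, 878^64≡1209, 878^128≡1124, 878^256≡809 (mod 1523).
878^381 = 878^(256+64+32+16+8+4+1) ≡ 49 (mod 1523).
Check: 49² = 2401 ≡ 878 (mod 1523). The two roots are 49 and 1474.

49, 1474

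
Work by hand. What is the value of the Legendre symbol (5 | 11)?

Reciprocity: 5 ≡ 1 and 11 ≡ 3 (mod 4), so (5/11) = +(11/5).
Reduce top mod 5: now compute (1/5).
Reached (1/5) = 1. Collecting the sign flips along the way, the symbol is +1.

1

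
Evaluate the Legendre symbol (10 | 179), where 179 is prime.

-1

Pull out 2: since 179 ≡ 3 (mod 8), (2/179) = -1.
Reciprocity: 5 ≡ 1 and 179 ≡ 3 (mod 4), so (5/179) = +(179/5).
Reduce top mod 5: now compute (4/5).
Pull out 2^2: since 5 ≡ 5 (mod 8), (2/5) = -1, so (2/5)^2 = +1.
Reached (1/5) = 1. Collecting the sign flips along the way, the symbol is -1.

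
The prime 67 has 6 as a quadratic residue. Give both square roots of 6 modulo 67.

26, 41

Since 67 ≡ 3 (mod 4), a square root of 6 is 6^((67+1)/4) = 6^17 mod 67.
Repeated squaring: 6^2≡36, 6^4≡23, 6^8≡60, 6^16≡49 (mod 67).
6^17 = 6^(16+1) ≡ 26 (mod 67).
Check: 26² = 676 ≡ 6 (mod 67). The two roots are 26 and 41.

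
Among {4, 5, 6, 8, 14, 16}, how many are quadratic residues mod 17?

(4/17) = +1 → QR.
(5/17) = -1 → non-residue.
(6/17) = -1 → non-residue.
(8/17) = +1 → QR.
(14/17) = -1 → non-residue.
(16/17) = +1 → QR.
Total quadratic residues among the 6: 3.

3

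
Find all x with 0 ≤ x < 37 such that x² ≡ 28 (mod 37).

37 ≡ 1 (mod 4), so we find a root by search.
Trying successive values, 18² = 324 ≡ 28 (mod 37). The other root is 37 − 18 = 19.

18, 19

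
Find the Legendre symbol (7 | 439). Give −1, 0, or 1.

Reciprocity: 7 ≡ 3 and 439 ≡ 3 (mod 4), so (7/439) = −(439/7).
Reduce top mod 7: now compute (5/7).
Reciprocity: 5 ≡ 1 and 7 ≡ 3 (mod 4), so (5/7) = +(7/5).
Reduce top mod 5: now compute (2/5).
Pull out 2: since 5 ≡ 5 (mod 8), (2/5) = -1.
Reached (1/5) = 1. Collecting the sign flips along the way, the symbol is +1.

1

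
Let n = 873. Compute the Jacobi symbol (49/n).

Reciprocity: 49 ≡ 1 and 873 ≡ 1 (mod 4), so (49/873) = +(873/49).
Reduce top mod 49: now compute (40/49).
Pull out 2^3: since 49 ≡ 1 (mod 8), (2/49) = +1, so (2/49)^3 = +1.
Reciprocity: 5 ≡ 1 and 49 ≡ 1 (mod 4), so (5/49) = +(49/5).
Reduce top mod 5: now compute (4/5).
Pull out 2^2: since 5 ≡ 5 (mod 8), (2/5) = -1, so (2/5)^2 = +1.
Reached (1/5) = 1. Collecting the sign flips along the way, the symbol is +1.

1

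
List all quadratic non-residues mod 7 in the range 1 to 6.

3,5,6

Square k = 1,…,3 (k and 7−k give the same square):
1²=1, 2²=4, 3²≡2 (mod 7).
The residues are {1, 2, 4}; the non-residues are the remaining 3 nonzero classes.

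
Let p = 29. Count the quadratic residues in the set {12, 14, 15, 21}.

0

(12/29) = -1 → non-residue.
(14/29) = -1 → non-residue.
(15/29) = -1 → non-residue.
(21/29) = -1 → non-residue.
Total quadratic residues among the 4: 0.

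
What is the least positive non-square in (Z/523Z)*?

2

(2/523) = −1, so 2 is the smallest positive non-residue mod 523.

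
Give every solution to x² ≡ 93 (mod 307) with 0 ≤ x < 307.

20, 287

Since 307 ≡ 3 (mod 4), a square root of 93 is 93^((307+1)/4) = 93^77 mod 307.
Repeated squaring: 93^2≡53, 93^4≡46, 93^8≡274, 93^16≡168, 93^32≡287, 93^64≡93 (mod 307).
93^77 = 93^(64+8+4+1) ≡ 287 (mod 307).
Check: 287² = 82369 ≡ 93 (mod 307). The two roots are 20 and 287.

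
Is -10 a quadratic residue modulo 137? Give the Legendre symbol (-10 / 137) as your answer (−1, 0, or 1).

-1

First reduce: -10 ≡ 127 (mod 137).
Reciprocity: 127 ≡ 3 and 137 ≡ 1 (mod 4), so (127/137) = +(137/127).
Reduce top mod 127: now compute (10/127).
Pull out 2: since 127 ≡ 7 (mod 8), (2/127) = +1.
Reciprocity: 5 ≡ 1 and 127 ≡ 3 (mod 4), so (5/127) = +(127/5).
Reduce top mod 5: now compute (2/5).
Pull out 2: since 5 ≡ 5 (mod 8), (2/5) = -1.
Reached (1/5) = 1. Collecting the sign flips along the way, the symbol is -1.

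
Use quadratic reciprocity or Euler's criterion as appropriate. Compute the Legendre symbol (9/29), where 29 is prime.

Euler's criterion: (9/29) ≡ 9^14 (mod 29).
9^2 ≡ 23 (mod 29)
9^4 ≡ 7 (mod 29)
9^8 ≡ 20 (mod 29)
9^14 = 9^(8+4+2) ≡ 1 (mod 29).
Result is 1, so (9/29) = 1.

1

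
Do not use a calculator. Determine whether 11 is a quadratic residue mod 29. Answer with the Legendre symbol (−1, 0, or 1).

-1

Reciprocity: 11 ≡ 3 and 29 ≡ 1 (mod 4), so (11/29) = +(29/11).
Reduce top mod 11: now compute (7/11).
Reciprocity: 7 ≡ 3 and 11 ≡ 3 (mod 4), so (7/11) = −(11/7).
Reduce top mod 7: now compute (4/7).
Pull out 2^2: since 7 ≡ 7 (mod 8), (2/7) = +1, so (2/7)^2 = +1.
Reached (1/7) = 1. Collecting the sign flips along the way, the symbol is -1.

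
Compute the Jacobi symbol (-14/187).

1

First reduce: -14 ≡ 173 (mod 187).
Reciprocity: 173 ≡ 1 and 187 ≡ 3 (mod 4), so (173/187) = +(187/173).
Reduce top mod 173: now compute (14/173).
Pull out 2: since 173 ≡ 5 (mod 8), (2/173) = -1.
Reciprocity: 7 ≡ 3 and 173 ≡ 1 (mod 4), so (7/173) = +(173/7).
Reduce top mod 7: now compute (5/7).
Reciprocity: 5 ≡ 1 and 7 ≡ 3 (mod 4), so (5/7) = +(7/5).
Reduce top mod 5: now compute (2/5).
Pull out 2: since 5 ≡ 5 (mod 8), (2/5) = -1.
Reached (1/5) = 1. Collecting the sign flips along the way, the symbol is +1.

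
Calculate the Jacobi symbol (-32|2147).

1

First reduce: -32 ≡ 2115 (mod 2147).
Reciprocity: 2115 ≡ 3 and 2147 ≡ 3 (mod 4), so (2115/2147) = −(2147/2115).
Reduce top mod 2115: now compute (32/2115).
Pull out 2^5: since 2115 ≡ 3 (mod 8), (2/2115) = -1, so (2/2115)^5 = -1.
Reached (1/2115) = 1. Collecting the sign flips along the way, the symbol is +1.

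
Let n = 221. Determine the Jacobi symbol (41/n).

Reciprocity: 41 ≡ 1 and 221 ≡ 1 (mod 4), so (41/221) = +(221/41).
Reduce top mod 41: now compute (16/41).
Pull out 2^4: since 41 ≡ 1 (mod 8), (2/41) = +1, so (2/41)^4 = +1.
Reached (1/41) = 1. Collecting the sign flips along the way, the symbol is +1.

1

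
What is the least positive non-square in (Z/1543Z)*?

3

(2/1543) = +1, so 2 is a residue.
(3/1543) = −1, so 3 is the smallest positive non-residue mod 1543.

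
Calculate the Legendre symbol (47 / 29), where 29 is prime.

Euler's criterion: (47/29) ≡ 18^14 (mod 29).
18^2 ≡ 5 (mod 29)
18^4 ≡ 25 (mod 29)
18^8 ≡ 16 (mod 29)
18^14 = 18^(8+4+2) ≡ 28 (mod 29).
Result is 28 ≡ −1, so (47/29) = −1.

-1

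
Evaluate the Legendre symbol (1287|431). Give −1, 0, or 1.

Euler's criterion: (1287/431) ≡ 425^215 (mod 431).
425^2 ≡ 36 (mod 431)
425^4 ≡ 3 (mod 431)
425^8 ≡ 9 (mod 431)
425^16 ≡ 81 (mod 431)
425^32 ≡ 96 (mod 431)
425^64 ≡ 165 (mod 431)
425^128 ≡ 72 (mod 431)
425^215 = 425^(128+64+16+4+2+1) ≡ 430 (mod 431).
Result is 430 ≡ −1, so (1287/431) = −1.

-1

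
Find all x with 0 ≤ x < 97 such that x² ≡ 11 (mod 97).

37, 60

97 ≡ 1 (mod 4), so we find a root by search.
Trying successive values, 37² = 1369 ≡ 11 (mod 97). The other root is 97 − 37 = 60.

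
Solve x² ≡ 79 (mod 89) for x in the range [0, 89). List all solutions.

89 ≡ 1 (mod 4), so we find a root by search.
Trying successive values, 41² = 1681 ≡ 79 (mod 89). The other root is 89 − 41 = 48.

41, 48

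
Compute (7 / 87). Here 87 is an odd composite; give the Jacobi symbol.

Reciprocity: 7 ≡ 3 and 87 ≡ 3 (mod 4), so (7/87) = −(87/7).
Reduce top mod 7: now compute (3/7).
Reciprocity: 3 ≡ 3 and 7 ≡ 3 (mod 4), so (3/7) = −(7/3).
Reduce top mod 3: now compute (1/3).
Reached (1/3) = 1. Collecting the sign flips along the way, the symbol is +1.

1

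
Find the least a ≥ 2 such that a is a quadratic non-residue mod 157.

(2/157) = −1, so 2 is the smallest positive non-residue mod 157.

2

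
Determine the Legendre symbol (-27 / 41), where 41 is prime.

Euler's criterion: (-27/41) ≡ 14^20 (mod 41).
14^2 ≡ 32 (mod 41)
14^4 ≡ 40 (mod 41)
14^8 ≡ 1 (mod 41)
14^16 ≡ 1 (mod 41)
14^20 = 14^(16+4) ≡ 40 (mod 41).
Result is 40 ≡ −1, so (-27/41) = −1.

-1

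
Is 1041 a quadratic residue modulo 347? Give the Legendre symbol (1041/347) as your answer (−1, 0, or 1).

First reduce: 1041 ≡ 0 (mod 347).
Top reduces to 0: gcd > 1, so the symbol is 0.

0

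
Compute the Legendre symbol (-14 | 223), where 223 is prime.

-1

First reduce: -14 ≡ 209 (mod 223).
Reciprocity: 209 ≡ 1 and 223 ≡ 3 (mod 4), so (209/223) = +(223/209).
Reduce top mod 209: now compute (14/209).
Pull out 2: since 209 ≡ 1 (mod 8), (2/209) = +1.
Reciprocity: 7 ≡ 3 and 209 ≡ 1 (mod 4), so (7/209) = +(209/7).
Reduce top mod 7: now compute (6/7).
Pull out 2: since 7 ≡ 7 (mod 8), (2/7) = +1.
Reciprocity: 3 ≡ 3 and 7 ≡ 3 (mod 4), so (3/7) = −(7/3).
Reduce top mod 3: now compute (1/3).
Reached (1/3) = 1. Collecting the sign flips along the way, the symbol is -1.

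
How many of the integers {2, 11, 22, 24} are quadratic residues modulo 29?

(2/29) = -1 → non-residue.
(11/29) = -1 → non-residue.
(22/29) = +1 → QR.
(24/29) = +1 → QR.
Total quadratic residues among the 4: 2.

2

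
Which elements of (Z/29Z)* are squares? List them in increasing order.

1, 4, 5, 6, 7, 9, 13, 16, 20, 22, 23, 24, 25, 28

Square k = 1,…,14 (k and 29−k give the same square):
1²=1, 2²=4, 3²=9, 4²=16, 5²=25, 6²≡7, 7²≡20, 8²≡6, 9²≡23, 10²≡13, 11²≡5, 12²≡28, 13²≡24, 14²≡22 (mod 29).
So the quadratic residues mod 29 are {1, 4, 5, 6, 7, 9, 13, 16, 20, 22, 23, 24, 25, 28}.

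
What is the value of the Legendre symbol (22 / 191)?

Pull out 2: since 191 ≡ 7 (mod 8), (2/191) = +1.
Reciprocity: 11 ≡ 3 and 191 ≡ 3 (mod 4), so (11/191) = −(191/11).
Reduce top mod 11: now compute (4/11).
Pull out 2^2: since 11 ≡ 3 (mod 8), (2/11) = -1, so (2/11)^2 = +1.
Reached (1/11) = 1. Collecting the sign flips along the way, the symbol is -1.

-1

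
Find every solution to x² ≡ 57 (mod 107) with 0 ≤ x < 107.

48, 59

Since 107 ≡ 3 (mod 4), a square root of 57 is 57^((107+1)/4) = 57^27 mod 107.
Repeated squaring: 57^2≡39, 57^4≡23, 57^8≡101, 57^16≡36 (mod 107).
57^27 = 57^(16+8+2+1) ≡ 48 (mod 107).
Check: 48² = 2304 ≡ 57 (mod 107). The two roots are 48 and 59.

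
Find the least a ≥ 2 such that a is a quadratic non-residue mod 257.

3

(2/257) = +1, so 2 is a residue.
(3/257) = −1, so 3 is the smallest positive non-residue mod 257.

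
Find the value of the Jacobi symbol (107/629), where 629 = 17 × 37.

Reciprocity: 107 ≡ 3 and 629 ≡ 1 (mod 4), so (107/629) = +(629/107).
Reduce top mod 107: now compute (94/107).
Pull out 2: since 107 ≡ 3 (mod 8), (2/107) = -1.
Reciprocity: 47 ≡ 3 and 107 ≡ 3 (mod 4), so (47/107) = −(107/47).
Reduce top mod 47: now compute (13/47).
Reciprocity: 13 ≡ 1 and 47 ≡ 3 (mod 4), so (13/47) = +(47/13).
Reduce top mod 13: now compute (8/13).
Pull out 2^3: since 13 ≡ 5 (mod 8), (2/13) = -1, so (2/13)^3 = -1.
Reached (1/13) = 1. Collecting the sign flips along the way, the symbol is -1.

-1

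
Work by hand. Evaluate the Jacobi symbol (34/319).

Pull out 2: since 319 ≡ 7 (mod 8), (2/319) = +1.
Reciprocity: 17 ≡ 1 and 319 ≡ 3 (mod 4), so (17/319) = +(319/17).
Reduce top mod 17: now compute (13/17).
Reciprocity: 13 ≡ 1 and 17 ≡ 1 (mod 4), so (13/17) = +(17/13).
Reduce top mod 13: now compute (4/13).
Pull out 2^2: since 13 ≡ 5 (mod 8), (2/13) = -1, so (2/13)^2 = +1.
Reached (1/13) = 1. Collecting the sign flips along the way, the symbol is +1.

1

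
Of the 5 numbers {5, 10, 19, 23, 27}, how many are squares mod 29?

2

(5/29) = +1 → QR.
(10/29) = -1 → non-residue.
(19/29) = -1 → non-residue.
(23/29) = +1 → QR.
(27/29) = -1 → non-residue.
Total quadratic residues among the 5: 2.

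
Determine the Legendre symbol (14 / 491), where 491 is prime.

1

Euler's criterion: (14/491) ≡ 14^245 (mod 491).
14^2 ≡ 196 (mod 491)
14^4 ≡ 118 (mod 491)
14^8 ≡ 176 (mod 491)
14^16 ≡ 43 (mod 491)
14^32 ≡ 376 (mod 491)
14^64 ≡ 459 (mod 491)
14^128 ≡ 42 (mod 491)
14^245 = 14^(128+64+32+16+4+1) ≡ 1 (mod 491).
Result is 1, so (14/491) = 1.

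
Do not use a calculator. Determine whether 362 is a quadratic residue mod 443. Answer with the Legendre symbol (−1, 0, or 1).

-1

Pull out 2: since 443 ≡ 3 (mod 8), (2/443) = -1.
Reciprocity: 181 ≡ 1 and 443 ≡ 3 (mod 4), so (181/443) = +(443/181).
Reduce top mod 181: now compute (81/181).
Reciprocity: 81 ≡ 1 and 181 ≡ 1 (mod 4), so (81/181) = +(181/81).
Reduce top mod 81: now compute (19/81).
Reciprocity: 19 ≡ 3 and 81 ≡ 1 (mod 4), so (19/81) = +(81/19).
Reduce top mod 19: now compute (5/19).
Reciprocity: 5 ≡ 1 and 19 ≡ 3 (mod 4), so (5/19) = +(19/5).
Reduce top mod 5: now compute (4/5).
Pull out 2^2: since 5 ≡ 5 (mod 8), (2/5) = -1, so (2/5)^2 = +1.
Reached (1/5) = 1. Collecting the sign flips along the way, the symbol is -1.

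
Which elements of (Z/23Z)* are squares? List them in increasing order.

Square k = 1,…,11 (k and 23−k give the same square):
1²=1, 2²=4, 3²=9, 4²=16, 5²≡2, 6²≡13, 7²≡3, 8²≡18, 9²≡12, 10²≡8, 11²≡6 (mod 23).
So the quadratic residues mod 23 are {1, 2, 3, 4, 6, 8, 9, 12, 13, 16, 18}.

1,2,3,4,6,8,9,12,13,16,18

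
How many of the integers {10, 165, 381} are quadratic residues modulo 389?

0

(10/389) = -1 → non-residue.
(165/389) = -1 → non-residue.
(381/389) = -1 → non-residue.
Total quadratic residues among the 3: 0.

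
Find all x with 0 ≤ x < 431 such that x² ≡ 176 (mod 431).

185, 246

Since 431 ≡ 3 (mod 4), a square root of 176 is 176^((431+1)/4) = 176^108 mod 431.
Repeated squaring: 176^2≡375, 176^4≡119, 176^8≡369, 176^16≡396, 176^32≡363, 176^64≡314 (mod 431).
176^108 = 176^(64+32+8+4) ≡ 246 (mod 431).
Check: 246² = 60516 ≡ 176 (mod 431). The two roots are 185 and 246.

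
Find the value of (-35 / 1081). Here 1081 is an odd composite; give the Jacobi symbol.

First reduce: -35 ≡ 1046 (mod 1081).
Pull out 2: since 1081 ≡ 1 (mod 8), (2/1081) = +1.
Reciprocity: 523 ≡ 3 and 1081 ≡ 1 (mod 4), so (523/1081) = +(1081/523).
Reduce top mod 523: now compute (35/523).
Reciprocity: 35 ≡ 3 and 523 ≡ 3 (mod 4), so (35/523) = −(523/35).
Reduce top mod 35: now compute (33/35).
Reciprocity: 33 ≡ 1 and 35 ≡ 3 (mod 4), so (33/35) = +(35/33).
Reduce top mod 33: now compute (2/33).
Pull out 2: since 33 ≡ 1 (mod 8), (2/33) = +1.
Reached (1/33) = 1. Collecting the sign flips along the way, the symbol is -1.

-1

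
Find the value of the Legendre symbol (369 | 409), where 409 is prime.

Reciprocity: 369 ≡ 1 and 409 ≡ 1 (mod 4), so (369/409) = +(409/369).
Reduce top mod 369: now compute (40/369).
Pull out 2^3: since 369 ≡ 1 (mod 8), (2/369) = +1, so (2/369)^3 = +1.
Reciprocity: 5 ≡ 1 and 369 ≡ 1 (mod 4), so (5/369) = +(369/5).
Reduce top mod 5: now compute (4/5).
Pull out 2^2: since 5 ≡ 5 (mod 8), (2/5) = -1, so (2/5)^2 = +1.
Reached (1/5) = 1. Collecting the sign flips along the way, the symbol is +1.

1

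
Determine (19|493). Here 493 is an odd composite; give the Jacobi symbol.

Reciprocity: 19 ≡ 3 and 493 ≡ 1 (mod 4), so (19/493) = +(493/19).
Reduce top mod 19: now compute (18/19).
Pull out 2: since 19 ≡ 3 (mod 8), (2/19) = -1.
Reciprocity: 9 ≡ 1 and 19 ≡ 3 (mod 4), so (9/19) = +(19/9).
Reduce top mod 9: now compute (1/9).
Reached (1/9) = 1. Collecting the sign flips along the way, the symbol is -1.

-1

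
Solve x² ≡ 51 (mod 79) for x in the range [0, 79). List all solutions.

Since 79 ≡ 3 (mod 4), a square root of 51 is 51^((79+1)/4) = 51^20 mod 79.
Repeated squaring: 51^2≡73, 51^4≡36, 51^8≡32, 51^16≡76 (mod 79).
51^20 = 51^(16+4) ≡ 50 (mod 79).
Check: 50² = 2500 ≡ 51 (mod 79). The two roots are 29 and 50.

29, 50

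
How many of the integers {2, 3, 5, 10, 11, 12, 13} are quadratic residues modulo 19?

(2/19) = -1 → non-residue.
(3/19) = -1 → non-residue.
(5/19) = +1 → QR.
(10/19) = -1 → non-residue.
(11/19) = +1 → QR.
(12/19) = -1 → non-residue.
(13/19) = -1 → non-residue.
Total quadratic residues among the 7: 2.

2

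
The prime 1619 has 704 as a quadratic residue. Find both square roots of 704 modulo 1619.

456, 1163

Since 1619 ≡ 3 (mod 4), a square root of 704 is 704^((1619+1)/4) = 704^405 mod 1619.
Repeated squaring: 704^2≡202, 704^4≡329, 704^8≡1387, 704^16≡397, 704^32≡566, 704^64≡1413, 704^128≡342, 704^256≡396 (mod 1619).
704^405 = 704^(256+128+16+4+1) ≡ 456 (mod 1619).
Check: 456² = 207936 ≡ 704 (mod 1619). The two roots are 456 and 1163.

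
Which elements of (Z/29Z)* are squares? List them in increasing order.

Square k = 1,…,14 (k and 29−k give the same square):
1²=1, 2²=4, 3²=9, 4²=16, 5²=25, 6²≡7, 7²≡20, 8²≡6, 9²≡23, 10²≡13, 11²≡5, 12²≡28, 13²≡24, 14²≡22 (mod 29).
So the quadratic residues mod 29 are {1, 4, 5, 6, 7, 9, 13, 16, 20, 22, 23, 24, 25, 28}.

1 4 5 6 7 9 13 16 20 22 23 24 25 28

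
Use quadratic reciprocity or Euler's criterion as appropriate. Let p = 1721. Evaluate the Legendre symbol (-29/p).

-1

First reduce: -29 ≡ 1692 (mod 1721).
Pull out 2^2: since 1721 ≡ 1 (mod 8), (2/1721) = +1, so (2/1721)^2 = +1.
Reciprocity: 423 ≡ 3 and 1721 ≡ 1 (mod 4), so (423/1721) = +(1721/423).
Reduce top mod 423: now compute (29/423).
Reciprocity: 29 ≡ 1 and 423 ≡ 3 (mod 4), so (29/423) = +(423/29).
Reduce top mod 29: now compute (17/29).
Reciprocity: 17 ≡ 1 and 29 ≡ 1 (mod 4), so (17/29) = +(29/17).
Reduce top mod 17: now compute (12/17).
Pull out 2^2: since 17 ≡ 1 (mod 8), (2/17) = +1, so (2/17)^2 = +1.
Reciprocity: 3 ≡ 3 and 17 ≡ 1 (mod 4), so (3/17) = +(17/3).
Reduce top mod 3: now compute (2/3).
Pull out 2: since 3 ≡ 3 (mod 8), (2/3) = -1.
Reached (1/3) = 1. Collecting the sign flips along the way, the symbol is -1.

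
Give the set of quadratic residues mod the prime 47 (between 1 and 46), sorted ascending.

Square k = 1,…,23 (k and 47−k give the same square):
1²=1, 2²=4, 3²=9, 4²=16, 5²=25, 6²=36, 7²≡2, 8²≡17, 9²≡34, 10²≡6, 11²≡27, 12²≡3, 13²≡28, 14²≡8, 15²≡37, 16²≡21, 17²≡7, 18²≡42, 19²≡32, 20²≡24, 21²≡18, 22²≡14, 23²≡12 (mod 47).
So the quadratic residues mod 47 are {1, 2, 3, 4, 6, 7, 8, 9, 12, 14, 16, 17, 18, 21, 24, 25, 27, 28, 32, 34, 36, 37, 42}.

1,2,3,4,6,7,8,9,12,14,16,17,18,21,24,25,27,28,32,34,36,37,42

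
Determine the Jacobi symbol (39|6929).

Reciprocity: 39 ≡ 3 and 6929 ≡ 1 (mod 4), so (39/6929) = +(6929/39).
Reduce top mod 39: now compute (26/39).
Pull out 2: since 39 ≡ 7 (mod 8), (2/39) = +1.
Reciprocity: 13 ≡ 1 and 39 ≡ 3 (mod 4), so (13/39) = +(39/13).
Reduce top mod 13: now compute (0/13).
Top reduces to 0: gcd > 1, so the symbol is 0.

0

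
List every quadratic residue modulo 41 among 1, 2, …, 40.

Square k = 1,…,20 (k and 41−k give the same square):
1²=1, 2²=4, 3²=9, 4²=16, 5²=25, 6²=36, 7²≡8, 8²≡23, 9²≡40, 10²≡18, 11²≡39, 12²≡21, 13²≡5, 14²≡32, 15²≡20, 16²≡10, 17²≡2, 18²≡37, 19²≡33, 20²≡31 (mod 41).
So the quadratic residues mod 41 are {1, 2, 4, 5, 8, 9, 10, 16, 18, 20, 21, 23, 25, 31, 32, 33, 36, 37, 39, 40}.

1, 2, 4, 5, 8, 9, 10, 16, 18, 20, 21, 23, 25, 31, 32, 33, 36, 37, 39, 40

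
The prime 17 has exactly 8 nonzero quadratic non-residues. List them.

3,5,6,7,10,11,12,14

Square k = 1,…,8 (k and 17−k give the same square):
1²=1, 2²=4, 3²=9, 4²=16, 5²≡8, 6²≡2, 7²≡15, 8²≡13 (mod 17).
The residues are {1, 2, 4, 8, 9, 13, 15, 16}; the non-residues are the remaining 8 nonzero classes.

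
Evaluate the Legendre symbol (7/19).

1

Reciprocity: 7 ≡ 3 and 19 ≡ 3 (mod 4), so (7/19) = −(19/7).
Reduce top mod 7: now compute (5/7).
Reciprocity: 5 ≡ 1 and 7 ≡ 3 (mod 4), so (5/7) = +(7/5).
Reduce top mod 5: now compute (2/5).
Pull out 2: since 5 ≡ 5 (mod 8), (2/5) = -1.
Reached (1/5) = 1. Collecting the sign flips along the way, the symbol is +1.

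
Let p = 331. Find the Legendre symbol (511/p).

1

First reduce: 511 ≡ 180 (mod 331).
Pull out 2^2: since 331 ≡ 3 (mod 8), (2/331) = -1, so (2/331)^2 = +1.
Reciprocity: 45 ≡ 1 and 331 ≡ 3 (mod 4), so (45/331) = +(331/45).
Reduce top mod 45: now compute (16/45).
Pull out 2^4: since 45 ≡ 5 (mod 8), (2/45) = -1, so (2/45)^4 = +1.
Reached (1/45) = 1. Collecting the sign flips along the way, the symbol is +1.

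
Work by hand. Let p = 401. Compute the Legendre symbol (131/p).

Reciprocity: 131 ≡ 3 and 401 ≡ 1 (mod 4), so (131/401) = +(401/131).
Reduce top mod 131: now compute (8/131).
Pull out 2^3: since 131 ≡ 3 (mod 8), (2/131) = -1, so (2/131)^3 = -1.
Reached (1/131) = 1. Collecting the sign flips along the way, the symbol is -1.

-1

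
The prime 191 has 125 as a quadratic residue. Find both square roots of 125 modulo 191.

70, 121

Since 191 ≡ 3 (mod 4), a square root of 125 is 125^((191+1)/4) = 125^48 mod 191.
Repeated squaring: 125^2≡154, 125^4≡32, 125^8≡69, 125^16≡177, 125^32≡5 (mod 191).
125^48 = 125^(32+16) ≡ 121 (mod 191).
Check: 121² = 14641 ≡ 125 (mod 191). The two roots are 70 and 121.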